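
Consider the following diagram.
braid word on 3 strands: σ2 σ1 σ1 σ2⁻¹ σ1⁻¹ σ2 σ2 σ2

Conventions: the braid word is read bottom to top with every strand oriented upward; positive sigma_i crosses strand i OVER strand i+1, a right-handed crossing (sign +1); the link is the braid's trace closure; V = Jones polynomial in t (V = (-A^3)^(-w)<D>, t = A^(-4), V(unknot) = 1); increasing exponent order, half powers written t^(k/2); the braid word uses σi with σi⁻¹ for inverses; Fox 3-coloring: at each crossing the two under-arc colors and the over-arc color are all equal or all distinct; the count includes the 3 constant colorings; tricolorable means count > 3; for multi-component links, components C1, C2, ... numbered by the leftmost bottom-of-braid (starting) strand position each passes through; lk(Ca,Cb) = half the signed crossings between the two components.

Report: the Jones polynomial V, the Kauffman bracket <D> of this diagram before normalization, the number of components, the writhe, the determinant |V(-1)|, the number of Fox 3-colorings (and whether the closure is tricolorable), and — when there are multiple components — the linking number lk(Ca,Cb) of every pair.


V(t) = t^2 + t^4 - t^5 + t^6 - t^7
bracket: -A^-16 + A^-12 - A^-8 + A^-4 + A^4, w = +4
1 component, writhe +4, over 8 crossings
det 5, colorings 3 of 3^8 — not tricolorable
observation: V spans 5 powers of t: at least 5 crossings in any diagram


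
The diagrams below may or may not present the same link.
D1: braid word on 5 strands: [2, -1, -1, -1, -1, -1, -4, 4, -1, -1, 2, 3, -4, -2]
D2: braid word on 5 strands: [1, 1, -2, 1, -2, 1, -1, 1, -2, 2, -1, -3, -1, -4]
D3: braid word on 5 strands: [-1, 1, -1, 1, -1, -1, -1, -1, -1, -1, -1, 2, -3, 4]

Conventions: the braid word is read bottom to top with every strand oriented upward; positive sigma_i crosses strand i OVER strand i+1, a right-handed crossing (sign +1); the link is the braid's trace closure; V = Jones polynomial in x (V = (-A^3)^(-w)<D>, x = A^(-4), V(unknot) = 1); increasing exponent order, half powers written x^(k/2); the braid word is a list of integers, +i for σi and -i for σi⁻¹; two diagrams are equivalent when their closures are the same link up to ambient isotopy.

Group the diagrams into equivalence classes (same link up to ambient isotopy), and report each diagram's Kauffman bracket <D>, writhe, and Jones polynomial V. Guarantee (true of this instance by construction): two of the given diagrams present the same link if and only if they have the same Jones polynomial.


classes: {D1, D3} | {D2}
V(D1) = -x^-10 + x^-9 - x^-8 + x^-7 - x^-6 + x^-5 + x^-3  [14 crossings, <D> = A^-6 + A^2 - A^6 + A^10 - A^14 + A^18 - A^22, w = -6]
V(D2) = x^-2 - x^-1 + 1 - x + x^2  (w -2, c 14, <D> = A^-14 - A^-10 + A^-6 - A^-2 + A^2)
V(D3) = -x^-10 + x^-9 - x^-8 + x^-7 - x^-6 + x^-5 + x^-3  (w -6, c 14, <D> = A^-6 + A^2 - A^6 + A^10 - A^14 + A^18 - A^22)
insight: 2 values of V(x) split the 3 diagrams


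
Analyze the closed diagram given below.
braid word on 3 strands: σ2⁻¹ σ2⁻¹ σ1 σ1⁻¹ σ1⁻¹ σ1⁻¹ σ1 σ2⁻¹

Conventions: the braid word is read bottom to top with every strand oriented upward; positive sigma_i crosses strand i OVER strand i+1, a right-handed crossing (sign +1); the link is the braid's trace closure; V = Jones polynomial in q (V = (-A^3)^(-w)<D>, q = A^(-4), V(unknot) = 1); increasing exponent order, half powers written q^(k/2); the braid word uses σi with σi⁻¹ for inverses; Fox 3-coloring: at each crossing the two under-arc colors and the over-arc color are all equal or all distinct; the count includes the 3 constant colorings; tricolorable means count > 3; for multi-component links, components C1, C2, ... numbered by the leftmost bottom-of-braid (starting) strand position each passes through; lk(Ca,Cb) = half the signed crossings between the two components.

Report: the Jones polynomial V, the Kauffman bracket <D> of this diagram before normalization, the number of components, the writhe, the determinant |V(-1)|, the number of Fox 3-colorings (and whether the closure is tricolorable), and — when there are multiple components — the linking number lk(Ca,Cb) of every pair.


V = -q^-4 + q^-3 + q^-1
<D> = A^-8 + 1 - A^4 (w = -4)
1 component over 8 crossings, w = -4
9 Fox colorings among 3^8, |V(-1)| = 3: tricolorable
why: the span of V is 3, forcing >= 3 crossings in any diagram


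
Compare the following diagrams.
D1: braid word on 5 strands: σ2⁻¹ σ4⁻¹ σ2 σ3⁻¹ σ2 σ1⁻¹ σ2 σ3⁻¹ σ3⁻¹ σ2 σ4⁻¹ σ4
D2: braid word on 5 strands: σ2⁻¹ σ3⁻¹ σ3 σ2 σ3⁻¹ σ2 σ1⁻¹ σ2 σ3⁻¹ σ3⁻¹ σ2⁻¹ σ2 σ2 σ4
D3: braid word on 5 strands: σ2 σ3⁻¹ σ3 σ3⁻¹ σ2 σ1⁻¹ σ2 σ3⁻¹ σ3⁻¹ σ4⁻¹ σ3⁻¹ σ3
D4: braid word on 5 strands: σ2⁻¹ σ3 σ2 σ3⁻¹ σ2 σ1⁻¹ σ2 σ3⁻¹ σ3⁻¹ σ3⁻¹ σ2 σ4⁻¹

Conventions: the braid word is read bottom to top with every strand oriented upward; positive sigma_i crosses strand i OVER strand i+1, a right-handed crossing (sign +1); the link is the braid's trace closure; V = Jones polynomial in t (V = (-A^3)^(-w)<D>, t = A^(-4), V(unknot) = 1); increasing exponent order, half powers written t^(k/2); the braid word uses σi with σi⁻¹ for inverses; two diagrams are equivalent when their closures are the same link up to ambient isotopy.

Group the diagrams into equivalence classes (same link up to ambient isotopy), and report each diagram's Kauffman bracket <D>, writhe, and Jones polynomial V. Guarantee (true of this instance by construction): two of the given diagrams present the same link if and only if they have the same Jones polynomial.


equivalence classes: {D1, D2, D3, D4}
D1 (bracket -A^-18 + 2A^-14 - 2A^-10 + 3A^-6 - 2A^-2 + 2A^2 - A^6; 12 crossings at w = -2): V = -t^-3 + 2t^-2 - 2t^-1 + 3 - 2t + 2t^2 - t^3
V(D2) = -t^-3 + 2t^-2 - 2t^-1 + 3 - 2t + 2t^2 - t^3  [14 crossings, <D> = -A^-12 + 2A^-8 - 2A^-4 + 3 - 2A^4 + 2A^8 - A^12, w = 0]
V(D3) = -t^-3 + 2t^-2 - 2t^-1 + 3 - 2t + 2t^2 - t^3  (w -2, c 12, <D> = -A^-18 + 2A^-14 - 2A^-10 + 3A^-6 - 2A^-2 + 2A^2 - A^6)
V(D4) = -t^-3 + 2t^-2 - 2t^-1 + 3 - 2t + 2t^2 - t^3  [12 crossings, <D> = -A^-18 + 2A^-14 - 2A^-10 + 3A^-6 - 2A^-2 + 2A^2 - A^6, w = -2]
key observation: all 4 diagrams share one V(t), hence one class


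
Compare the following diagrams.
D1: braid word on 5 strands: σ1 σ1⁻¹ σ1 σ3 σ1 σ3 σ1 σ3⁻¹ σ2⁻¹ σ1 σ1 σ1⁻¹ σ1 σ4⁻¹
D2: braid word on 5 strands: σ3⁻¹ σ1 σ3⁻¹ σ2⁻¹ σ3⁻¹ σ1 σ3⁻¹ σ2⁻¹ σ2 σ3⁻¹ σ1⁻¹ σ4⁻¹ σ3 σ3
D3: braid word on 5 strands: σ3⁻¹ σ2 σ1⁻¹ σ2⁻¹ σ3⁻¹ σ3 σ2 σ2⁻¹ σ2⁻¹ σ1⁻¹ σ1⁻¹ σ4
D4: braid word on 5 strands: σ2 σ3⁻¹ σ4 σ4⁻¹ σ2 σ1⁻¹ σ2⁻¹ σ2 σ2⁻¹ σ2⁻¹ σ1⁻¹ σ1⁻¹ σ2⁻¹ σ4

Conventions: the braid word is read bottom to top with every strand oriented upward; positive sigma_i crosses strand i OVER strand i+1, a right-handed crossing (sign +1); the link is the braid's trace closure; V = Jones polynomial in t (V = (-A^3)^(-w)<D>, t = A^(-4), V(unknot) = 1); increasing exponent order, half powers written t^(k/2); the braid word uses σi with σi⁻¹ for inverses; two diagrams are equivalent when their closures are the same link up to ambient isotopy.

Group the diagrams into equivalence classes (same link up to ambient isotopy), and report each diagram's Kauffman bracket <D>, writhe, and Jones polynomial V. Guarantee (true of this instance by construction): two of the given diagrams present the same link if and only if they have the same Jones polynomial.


equivalence classes: {D1} | {D2} | {D3, D4}
D1 (bracket -A^-16 + A^-12 - A^-8 + A^-4 + A^4; 14 crossings at w = +4): V = t^2 + t^4 - t^5 + t^6 - t^7
V(D2) = -t^-4 + t^-3 + t^-1  (w -4, c 14, <D> = A^-8 + 1 - A^4)
V(D3) = -t^-6 + t^-5 - t^-4 + 2t^-3 - t^-2 + t^-1  [12 crossings, <D> = A^-8 - A^-4 + 2 - A^4 + A^8 - A^12, w = -4]
V(D4) = -t^-6 + t^-5 - t^-4 + 2t^-3 - t^-2 + t^-1  [14 crossings, <D> = A^-8 - A^-4 + 2 - A^4 + A^8 - A^12, w = -4]
key observation: comparing 4 Jones polynomials yields 3 groups


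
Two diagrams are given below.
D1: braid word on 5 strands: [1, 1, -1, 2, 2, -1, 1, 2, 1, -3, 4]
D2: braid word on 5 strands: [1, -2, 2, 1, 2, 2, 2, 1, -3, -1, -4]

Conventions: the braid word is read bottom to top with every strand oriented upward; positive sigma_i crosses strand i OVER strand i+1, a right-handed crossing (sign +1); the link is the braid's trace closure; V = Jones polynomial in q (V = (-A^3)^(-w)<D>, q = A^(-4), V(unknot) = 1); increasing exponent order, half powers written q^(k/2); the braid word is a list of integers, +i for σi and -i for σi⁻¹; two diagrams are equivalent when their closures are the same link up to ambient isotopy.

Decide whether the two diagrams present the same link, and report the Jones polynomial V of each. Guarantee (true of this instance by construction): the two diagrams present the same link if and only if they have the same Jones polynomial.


equivalent: yes
D1 (bracket -A^-11 + A^-7 - A^-3 + 2A + A^9; 11 crossings at w = +5): V = -q^(3/2) - 2q^(7/2) + q^(9/2) - q^(11/2) + q^(13/2)
V(D2) = -q^(3/2) - 2q^(7/2) + q^(9/2) - q^(11/2) + q^(13/2)  (w +3, c 11, <D> = -A^-17 + A^-13 - A^-9 + 2A^-5 + A^3)
key observation: D2 (11 crossings) and D1 (11) are Markov-related braid presentations


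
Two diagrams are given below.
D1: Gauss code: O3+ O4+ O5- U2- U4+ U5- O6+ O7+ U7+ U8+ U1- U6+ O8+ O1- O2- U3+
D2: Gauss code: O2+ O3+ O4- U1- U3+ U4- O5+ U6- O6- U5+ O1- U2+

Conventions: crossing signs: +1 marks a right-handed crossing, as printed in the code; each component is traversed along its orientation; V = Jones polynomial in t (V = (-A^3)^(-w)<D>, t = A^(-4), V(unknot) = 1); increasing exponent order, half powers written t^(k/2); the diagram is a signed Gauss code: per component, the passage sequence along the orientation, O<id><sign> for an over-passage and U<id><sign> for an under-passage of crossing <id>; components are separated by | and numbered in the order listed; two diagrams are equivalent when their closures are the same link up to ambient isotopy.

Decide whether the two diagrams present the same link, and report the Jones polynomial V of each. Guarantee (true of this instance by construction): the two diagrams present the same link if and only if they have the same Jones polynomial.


equivalent: yes
D1 (bracket A^6; 8 crossings at w = +2): V = 1
V(D2) = 1  (w 0, c 6, <D> = 1)
key observation: one V(t) for all 2 diagrams — one class (guaranteed)


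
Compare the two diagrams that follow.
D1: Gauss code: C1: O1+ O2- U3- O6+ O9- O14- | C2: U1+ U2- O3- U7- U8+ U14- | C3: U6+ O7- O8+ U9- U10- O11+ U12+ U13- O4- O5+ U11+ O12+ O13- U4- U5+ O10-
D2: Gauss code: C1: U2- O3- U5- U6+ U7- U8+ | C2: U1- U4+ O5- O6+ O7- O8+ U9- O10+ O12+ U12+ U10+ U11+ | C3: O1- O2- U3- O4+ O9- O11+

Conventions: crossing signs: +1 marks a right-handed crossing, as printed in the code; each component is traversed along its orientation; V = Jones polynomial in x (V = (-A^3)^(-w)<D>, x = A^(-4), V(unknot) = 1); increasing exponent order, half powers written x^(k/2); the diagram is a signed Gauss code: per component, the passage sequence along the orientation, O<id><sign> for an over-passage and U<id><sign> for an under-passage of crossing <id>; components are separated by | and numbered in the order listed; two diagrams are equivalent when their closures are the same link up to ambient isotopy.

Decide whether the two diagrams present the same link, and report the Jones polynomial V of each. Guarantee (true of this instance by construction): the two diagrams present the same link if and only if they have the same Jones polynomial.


equivalent: yes
V(D1) = x^-3 + x^-2 + x^-1 + 1  (w -2, c 14, <D> = A^-6 + A^-2 + A^2 + A^6)
V(D2) = x^-3 + x^-2 + x^-1 + 1  (w 0, c 12, <D> = 1 + A^4 + A^8 + A^12)
why: Reidemeister moves carry D1 (14 crossings) to D2 (12)


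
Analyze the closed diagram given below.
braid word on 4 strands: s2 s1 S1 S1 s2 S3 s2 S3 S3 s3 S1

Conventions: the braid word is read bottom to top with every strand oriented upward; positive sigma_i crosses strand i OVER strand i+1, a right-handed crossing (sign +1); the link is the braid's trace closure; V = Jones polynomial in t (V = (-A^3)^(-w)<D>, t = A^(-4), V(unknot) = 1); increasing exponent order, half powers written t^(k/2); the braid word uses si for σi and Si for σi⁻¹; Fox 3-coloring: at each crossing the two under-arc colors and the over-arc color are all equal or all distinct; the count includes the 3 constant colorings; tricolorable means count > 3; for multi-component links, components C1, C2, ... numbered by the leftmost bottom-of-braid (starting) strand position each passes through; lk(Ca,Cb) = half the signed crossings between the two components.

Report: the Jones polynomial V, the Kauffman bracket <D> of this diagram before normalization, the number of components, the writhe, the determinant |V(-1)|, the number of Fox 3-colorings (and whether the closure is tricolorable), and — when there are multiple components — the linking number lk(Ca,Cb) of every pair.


V = t^-4 - 2t^-3 + 3t^-2 - 4t^-1 + 4 - 3t + 3t^2 - t^3
<D> = A^-15 - 3A^-11 + 3A^-7 - 4A^-3 + 4A - 3A^5 + 2A^9 - A^13 (w = -1)
1 component over 11 crossings, w = -1
9 Fox colorings among 3^11, |V(-1)| = 21: tricolorable
why: det 21 = |V(-1)|; divisible by 3, so tricolorable


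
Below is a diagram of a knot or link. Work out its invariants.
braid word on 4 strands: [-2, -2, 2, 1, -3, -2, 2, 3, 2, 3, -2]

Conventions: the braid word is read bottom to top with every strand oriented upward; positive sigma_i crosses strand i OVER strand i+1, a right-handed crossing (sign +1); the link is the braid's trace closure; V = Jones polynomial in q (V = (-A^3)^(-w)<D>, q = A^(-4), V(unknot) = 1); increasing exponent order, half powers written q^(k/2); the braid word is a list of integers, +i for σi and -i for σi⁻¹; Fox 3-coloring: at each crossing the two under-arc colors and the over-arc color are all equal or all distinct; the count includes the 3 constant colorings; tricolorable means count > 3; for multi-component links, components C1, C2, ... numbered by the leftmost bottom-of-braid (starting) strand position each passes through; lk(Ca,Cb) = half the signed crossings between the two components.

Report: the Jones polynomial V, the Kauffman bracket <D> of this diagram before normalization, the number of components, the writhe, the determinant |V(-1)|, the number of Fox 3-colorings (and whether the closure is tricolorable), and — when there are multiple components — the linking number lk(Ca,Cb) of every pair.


V(q) = 1
bracket: -A^3, w = +1
1 component, writhe +1, over 11 crossings
det 1, colorings 3 of 3^11 — not tricolorable
observation: w = +1 shifts under R1 moves; the (-A^3)^(-1) factor cancels that in V


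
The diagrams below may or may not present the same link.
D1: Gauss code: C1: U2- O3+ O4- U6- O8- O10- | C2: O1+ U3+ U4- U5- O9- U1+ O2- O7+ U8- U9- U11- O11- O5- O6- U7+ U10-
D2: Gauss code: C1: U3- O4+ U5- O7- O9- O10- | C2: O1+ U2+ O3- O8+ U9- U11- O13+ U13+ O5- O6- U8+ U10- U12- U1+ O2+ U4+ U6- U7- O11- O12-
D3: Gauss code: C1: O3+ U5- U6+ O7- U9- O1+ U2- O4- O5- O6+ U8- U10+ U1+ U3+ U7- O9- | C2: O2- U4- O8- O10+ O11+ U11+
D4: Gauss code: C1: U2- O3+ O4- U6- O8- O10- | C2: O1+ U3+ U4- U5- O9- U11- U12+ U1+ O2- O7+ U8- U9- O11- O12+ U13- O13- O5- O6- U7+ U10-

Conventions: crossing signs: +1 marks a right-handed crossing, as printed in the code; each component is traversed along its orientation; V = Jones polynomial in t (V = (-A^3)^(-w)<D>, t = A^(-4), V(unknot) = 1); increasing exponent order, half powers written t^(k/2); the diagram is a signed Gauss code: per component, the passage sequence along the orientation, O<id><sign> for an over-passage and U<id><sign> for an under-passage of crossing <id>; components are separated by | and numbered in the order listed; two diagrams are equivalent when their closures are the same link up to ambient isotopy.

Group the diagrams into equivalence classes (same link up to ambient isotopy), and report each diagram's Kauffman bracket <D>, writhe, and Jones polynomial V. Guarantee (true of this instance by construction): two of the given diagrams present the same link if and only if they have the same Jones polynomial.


grouping into links: {D1, D2, D4} | {D3}
V(D1) = -t^(-13/2) + t^(-11/2) - 2t^(-9/2) + 2t^(-7/2) - 2t^(-5/2) + 2t^(-3/2) - 2t^(-1/2)  (w -5, c 11, <D> = 2A^-13 - 2A^-9 + 2A^-5 - 2A^-1 + 2A^3 - A^7 + A^11)
D2 (bracket 2A^-7 - 2A^-3 + 2A - 2A^5 + 2A^9 - A^13 + A^17; 13 crossings at w = -3): V = -t^(-13/2) + t^(-11/2) - 2t^(-9/2) + 2t^(-7/2) - 2t^(-5/2) + 2t^(-3/2) - 2t^(-1/2)
V(D3) = -t^(-5/2) - t^(-1/2)  [11 crossings, <D> = A^-1 + A^7, w = -1]
V(D4) = -t^(-13/2) + t^(-11/2) - 2t^(-9/2) + 2t^(-7/2) - 2t^(-5/2) + 2t^(-3/2) - 2t^(-1/2)  [13 crossings, <D> = 2A^-13 - 2A^-9 + 2A^-5 - 2A^-1 + 2A^3 - A^7 + A^11, w = -5]
why: 2 classes among 4 diagrams; unequal V(t) rules out equality


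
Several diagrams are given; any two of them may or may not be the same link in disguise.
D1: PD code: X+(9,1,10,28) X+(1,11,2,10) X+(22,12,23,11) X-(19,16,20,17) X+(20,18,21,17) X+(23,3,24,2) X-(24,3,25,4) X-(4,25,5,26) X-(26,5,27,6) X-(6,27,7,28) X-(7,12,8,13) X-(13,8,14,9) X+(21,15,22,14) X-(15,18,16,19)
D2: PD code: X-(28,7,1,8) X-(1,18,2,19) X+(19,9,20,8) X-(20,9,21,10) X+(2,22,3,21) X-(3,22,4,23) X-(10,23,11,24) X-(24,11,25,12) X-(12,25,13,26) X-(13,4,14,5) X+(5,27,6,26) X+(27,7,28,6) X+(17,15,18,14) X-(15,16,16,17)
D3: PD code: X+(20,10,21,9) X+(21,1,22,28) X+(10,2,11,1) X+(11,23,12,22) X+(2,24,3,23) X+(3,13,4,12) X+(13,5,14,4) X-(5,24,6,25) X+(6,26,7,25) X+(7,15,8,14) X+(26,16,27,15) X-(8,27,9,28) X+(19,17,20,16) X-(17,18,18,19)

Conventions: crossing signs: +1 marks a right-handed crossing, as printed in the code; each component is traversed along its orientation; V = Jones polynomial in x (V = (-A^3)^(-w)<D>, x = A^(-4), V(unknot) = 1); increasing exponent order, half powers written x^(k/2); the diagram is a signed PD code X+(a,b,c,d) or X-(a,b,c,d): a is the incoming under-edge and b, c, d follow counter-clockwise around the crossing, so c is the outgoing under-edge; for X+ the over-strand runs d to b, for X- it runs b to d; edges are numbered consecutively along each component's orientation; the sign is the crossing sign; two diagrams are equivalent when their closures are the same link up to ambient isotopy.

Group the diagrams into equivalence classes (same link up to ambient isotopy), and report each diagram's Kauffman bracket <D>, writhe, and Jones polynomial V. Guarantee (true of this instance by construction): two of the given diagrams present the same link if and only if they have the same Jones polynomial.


equivalence classes: {D1} | {D2} | {D3}
D1 (bracket A^-10 - A^-6 + 2A^-2 - 2A^2 + 2A^6 - 2A^10 + A^14; 14 crossings at w = -2): V = x^-5 - 2x^-4 + 2x^-3 - 2x^-2 + 2x^-1 - 1 + x
V(D2) = -x^-6 + x^-5 - x^-4 + 2x^-3 - x^-2 + x^-1  (w -4, c 14, <D> = A^-8 - A^-4 + 2 - A^4 + A^8 - A^12)
V(D3) = x^3 + x^5 - x^8  [14 crossings, <D> = -A^-8 + A^4 + A^12, w = +8]
key observation: comparing 3 Jones polynomials yields 3 groups


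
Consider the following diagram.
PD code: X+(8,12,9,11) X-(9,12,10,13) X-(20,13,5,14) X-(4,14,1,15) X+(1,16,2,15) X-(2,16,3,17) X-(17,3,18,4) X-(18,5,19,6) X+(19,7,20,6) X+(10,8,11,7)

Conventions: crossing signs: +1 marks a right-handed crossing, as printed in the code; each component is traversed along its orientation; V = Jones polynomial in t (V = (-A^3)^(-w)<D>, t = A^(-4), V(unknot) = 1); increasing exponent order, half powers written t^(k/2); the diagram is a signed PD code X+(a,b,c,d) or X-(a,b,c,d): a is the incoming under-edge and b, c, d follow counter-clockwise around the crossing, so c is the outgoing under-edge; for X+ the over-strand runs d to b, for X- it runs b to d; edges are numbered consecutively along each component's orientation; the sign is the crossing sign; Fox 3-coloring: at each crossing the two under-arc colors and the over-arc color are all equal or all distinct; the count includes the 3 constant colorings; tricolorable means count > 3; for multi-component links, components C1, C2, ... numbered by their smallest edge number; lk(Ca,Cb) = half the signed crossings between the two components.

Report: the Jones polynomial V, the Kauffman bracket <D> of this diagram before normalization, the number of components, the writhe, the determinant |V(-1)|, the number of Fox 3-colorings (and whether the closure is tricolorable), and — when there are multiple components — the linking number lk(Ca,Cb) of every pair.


V(t) = -t^(-5/2) - t^(-1/2)
bracket: -A^-4 - A^4, w = -2
2 components, writhe -2, over 10 crossings
lk(C1,C2) = -1
det 2, colorings 3 of 3^10 — not tricolorable
observation: the 1 component pair carries total linking -1


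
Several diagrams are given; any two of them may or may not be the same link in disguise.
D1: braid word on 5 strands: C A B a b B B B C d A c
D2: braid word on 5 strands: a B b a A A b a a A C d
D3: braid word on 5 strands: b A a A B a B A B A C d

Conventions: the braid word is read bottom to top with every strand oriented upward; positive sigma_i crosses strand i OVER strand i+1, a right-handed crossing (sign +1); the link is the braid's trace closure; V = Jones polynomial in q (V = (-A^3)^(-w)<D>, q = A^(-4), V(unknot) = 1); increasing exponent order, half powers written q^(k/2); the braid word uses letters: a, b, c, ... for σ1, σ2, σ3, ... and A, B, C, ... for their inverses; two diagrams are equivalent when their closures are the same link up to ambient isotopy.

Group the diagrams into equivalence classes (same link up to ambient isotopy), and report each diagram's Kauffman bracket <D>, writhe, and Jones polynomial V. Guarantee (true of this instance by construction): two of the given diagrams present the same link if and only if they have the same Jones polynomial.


classes: {D1, D3} | {D2}
V(D1) = -q^-6 + q^-5 - q^-4 + 2q^-3 - q^-2 + q^-1  [12 crossings, <D> = A^-8 - A^-4 + 2 - A^4 + A^8 - A^12, w = -4]
V(D2) = 1  [12 crossings, <D> = A^6, w = +2]
V(D3) = -q^-6 + q^-5 - q^-4 + 2q^-3 - q^-2 + q^-1  [12 crossings, <D> = A^-8 - A^-4 + 2 - A^4 + A^8 - A^12, w = -4]
note: V(q) takes 2 values over 3 diagrams, fixing the grouping


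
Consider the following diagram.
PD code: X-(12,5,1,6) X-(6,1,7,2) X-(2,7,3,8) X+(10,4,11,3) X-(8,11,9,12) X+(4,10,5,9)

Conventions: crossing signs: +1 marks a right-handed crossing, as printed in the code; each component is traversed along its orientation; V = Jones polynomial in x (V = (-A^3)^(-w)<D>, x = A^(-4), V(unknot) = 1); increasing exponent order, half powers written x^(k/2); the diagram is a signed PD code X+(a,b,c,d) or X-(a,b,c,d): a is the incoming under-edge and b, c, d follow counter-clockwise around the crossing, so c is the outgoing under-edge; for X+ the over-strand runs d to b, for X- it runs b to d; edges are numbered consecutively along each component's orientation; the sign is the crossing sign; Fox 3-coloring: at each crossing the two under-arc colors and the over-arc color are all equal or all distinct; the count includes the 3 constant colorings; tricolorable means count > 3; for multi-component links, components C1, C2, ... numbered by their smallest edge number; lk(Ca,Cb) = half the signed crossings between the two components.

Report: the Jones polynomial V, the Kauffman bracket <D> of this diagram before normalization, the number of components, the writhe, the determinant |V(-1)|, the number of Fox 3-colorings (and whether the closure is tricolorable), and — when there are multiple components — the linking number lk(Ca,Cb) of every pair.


Jones polynomial: V(x) = x^-5 - 2x^-4 + 2x^-3 - 2x^-2 + 2x^-1 - 1 + x
<D> = A^-10 - A^-6 + 2A^-2 - 2A^2 + 2A^6 - 2A^10 + A^14; writhe -2
components 1, writhe -2 (6 crossings)
3-colorings: 3 of 3^6, det 11 — not tricolorable
note: V spans 6 powers of x: at least 6 crossings in any diagram


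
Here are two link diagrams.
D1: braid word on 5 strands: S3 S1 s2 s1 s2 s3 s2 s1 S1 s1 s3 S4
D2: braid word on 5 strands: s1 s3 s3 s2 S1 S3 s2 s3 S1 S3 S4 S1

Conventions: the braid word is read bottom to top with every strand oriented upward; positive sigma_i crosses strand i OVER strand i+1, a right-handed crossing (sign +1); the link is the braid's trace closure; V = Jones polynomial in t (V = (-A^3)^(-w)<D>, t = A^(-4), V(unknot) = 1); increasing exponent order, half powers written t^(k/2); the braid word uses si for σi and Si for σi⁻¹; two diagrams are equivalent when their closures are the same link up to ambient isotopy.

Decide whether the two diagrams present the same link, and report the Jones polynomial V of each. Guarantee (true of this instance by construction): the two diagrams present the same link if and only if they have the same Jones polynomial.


same link: no
V(D1) = t + t^3 - t^4  [12 crossings, <D> = -A^-4 + 1 + A^8, w = +4]
V(D2) = t^-2 - t^-1 + 2 - 2t + t^2 - t^3 + t^4  (w 0, c 12, <D> = A^-16 - A^-12 + A^-8 - 2A^-4 + 2 - A^4 + A^8)
note: comparing 2 Jones polynomials yields 2 groups


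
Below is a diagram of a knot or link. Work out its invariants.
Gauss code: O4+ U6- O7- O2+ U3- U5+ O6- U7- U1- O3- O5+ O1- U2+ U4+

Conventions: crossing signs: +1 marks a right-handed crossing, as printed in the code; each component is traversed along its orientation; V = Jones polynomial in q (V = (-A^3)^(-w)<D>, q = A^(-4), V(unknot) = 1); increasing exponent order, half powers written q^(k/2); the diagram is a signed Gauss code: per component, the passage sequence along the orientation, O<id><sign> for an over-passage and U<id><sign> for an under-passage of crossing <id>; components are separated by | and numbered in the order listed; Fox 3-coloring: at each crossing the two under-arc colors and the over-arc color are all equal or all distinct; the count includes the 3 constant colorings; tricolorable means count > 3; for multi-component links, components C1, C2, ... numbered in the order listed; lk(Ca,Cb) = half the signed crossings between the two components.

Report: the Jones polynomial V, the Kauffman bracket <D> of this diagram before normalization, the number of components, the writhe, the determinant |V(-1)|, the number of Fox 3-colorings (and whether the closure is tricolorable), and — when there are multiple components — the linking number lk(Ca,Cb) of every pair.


V(q) = 1
bracket: -A^-3, w = -1
1 component, writhe -1, over 7 crossings
det 1, colorings 3 of 3^7 — not tricolorable
observation: w = -1 shifts under R1 moves; the (-A^3)^(1) factor cancels that in V


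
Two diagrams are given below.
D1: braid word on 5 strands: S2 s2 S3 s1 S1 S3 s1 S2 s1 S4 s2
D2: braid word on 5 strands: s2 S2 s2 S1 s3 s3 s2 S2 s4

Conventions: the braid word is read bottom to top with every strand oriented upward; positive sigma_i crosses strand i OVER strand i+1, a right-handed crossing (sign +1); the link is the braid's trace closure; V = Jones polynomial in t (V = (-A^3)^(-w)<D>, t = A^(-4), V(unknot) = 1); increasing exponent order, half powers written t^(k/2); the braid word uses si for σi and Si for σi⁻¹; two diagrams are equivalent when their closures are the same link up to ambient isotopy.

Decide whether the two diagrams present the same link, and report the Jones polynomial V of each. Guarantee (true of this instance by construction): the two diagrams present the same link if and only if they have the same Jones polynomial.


same link: no
V(D1) = -t^(-5/2) - t^(-1/2)  [11 crossings, <D> = A^-1 + A^7, w = -1]
D2 (bracket A^-1 + A^7; 9 crossings at w = +3): V = -t^(1/2) - t^(5/2)
note: 2 classes among 2 diagrams; unequal V(t) rules out equality


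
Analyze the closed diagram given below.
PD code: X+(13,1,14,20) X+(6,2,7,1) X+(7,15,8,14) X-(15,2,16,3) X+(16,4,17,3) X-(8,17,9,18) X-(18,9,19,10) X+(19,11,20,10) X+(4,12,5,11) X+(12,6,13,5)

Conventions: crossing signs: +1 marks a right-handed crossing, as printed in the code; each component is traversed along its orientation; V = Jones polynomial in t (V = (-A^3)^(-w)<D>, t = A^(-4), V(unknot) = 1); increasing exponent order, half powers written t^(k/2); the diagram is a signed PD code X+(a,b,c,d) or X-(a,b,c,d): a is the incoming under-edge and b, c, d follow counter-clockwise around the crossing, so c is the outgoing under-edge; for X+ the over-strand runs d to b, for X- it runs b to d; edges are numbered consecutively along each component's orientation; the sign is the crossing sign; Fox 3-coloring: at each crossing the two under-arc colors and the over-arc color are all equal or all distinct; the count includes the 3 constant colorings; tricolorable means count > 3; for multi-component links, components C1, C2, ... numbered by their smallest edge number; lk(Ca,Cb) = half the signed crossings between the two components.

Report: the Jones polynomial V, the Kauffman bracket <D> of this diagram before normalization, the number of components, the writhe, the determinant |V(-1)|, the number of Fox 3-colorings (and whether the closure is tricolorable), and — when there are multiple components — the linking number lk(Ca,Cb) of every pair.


V(t) = t + t^3 - t^4
bracket: -A^-4 + 1 + A^8, w = +4
1 component, writhe +4, over 10 crossings
det 3, colorings 9 of 3^10 — tricolorable
observation: the span of V is 3, forcing >= 3 crossings in any diagram


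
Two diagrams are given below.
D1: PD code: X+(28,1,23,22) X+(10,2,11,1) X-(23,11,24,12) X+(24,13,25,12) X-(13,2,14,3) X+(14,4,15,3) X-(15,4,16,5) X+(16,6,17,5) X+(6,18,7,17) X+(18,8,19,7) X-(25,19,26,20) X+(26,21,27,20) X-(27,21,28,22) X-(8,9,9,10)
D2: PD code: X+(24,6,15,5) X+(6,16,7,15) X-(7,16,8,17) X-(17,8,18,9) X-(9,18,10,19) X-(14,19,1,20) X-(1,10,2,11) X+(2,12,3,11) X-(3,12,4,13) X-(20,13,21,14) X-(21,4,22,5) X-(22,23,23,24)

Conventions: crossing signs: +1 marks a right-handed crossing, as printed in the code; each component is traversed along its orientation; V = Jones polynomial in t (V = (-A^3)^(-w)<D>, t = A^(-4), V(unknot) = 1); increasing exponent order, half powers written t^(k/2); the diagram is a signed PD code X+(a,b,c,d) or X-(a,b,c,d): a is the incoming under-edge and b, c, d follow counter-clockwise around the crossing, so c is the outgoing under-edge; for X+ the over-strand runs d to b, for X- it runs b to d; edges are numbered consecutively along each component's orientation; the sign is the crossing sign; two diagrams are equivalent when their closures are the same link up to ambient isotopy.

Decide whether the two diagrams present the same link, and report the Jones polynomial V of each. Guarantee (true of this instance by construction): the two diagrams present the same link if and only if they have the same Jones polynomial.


equivalent: no
D1 (bracket A^-12 - A^-4 - 1 - A^4; 14 crossings at w = +2): V = -t^(1/2) - t^(3/2) - t^(5/2) + t^(9/2)
D2 (bracket -A^-12 - A^-4 + 1 - A^4; 12 crossings at w = -6): V = -t^(-11/2) + t^(-9/2) - t^(-7/2) - t^(-3/2)
key observation: 2 values of V(t) split the 2 diagrams


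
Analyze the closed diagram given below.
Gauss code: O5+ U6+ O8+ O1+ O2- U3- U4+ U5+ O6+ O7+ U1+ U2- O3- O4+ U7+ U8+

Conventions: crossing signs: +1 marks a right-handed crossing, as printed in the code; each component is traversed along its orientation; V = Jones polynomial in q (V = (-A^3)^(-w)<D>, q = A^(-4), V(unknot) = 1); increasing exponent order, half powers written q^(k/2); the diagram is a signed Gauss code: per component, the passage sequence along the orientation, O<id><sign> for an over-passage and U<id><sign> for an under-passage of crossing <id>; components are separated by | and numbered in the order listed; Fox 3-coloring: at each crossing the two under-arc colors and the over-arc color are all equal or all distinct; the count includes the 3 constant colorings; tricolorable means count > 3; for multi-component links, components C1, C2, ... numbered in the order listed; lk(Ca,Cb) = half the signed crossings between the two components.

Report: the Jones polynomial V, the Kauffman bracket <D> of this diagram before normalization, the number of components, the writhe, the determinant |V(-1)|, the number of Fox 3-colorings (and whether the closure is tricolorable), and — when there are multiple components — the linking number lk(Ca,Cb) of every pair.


V = q + q^3 - q^4
<D> = -A^-4 + 1 + A^8 (w = +4)
1 component over 8 crossings, w = +4
9 Fox colorings among 3^8, |V(-1)| = 3: tricolorable
why: V spans 3 powers of q: at least 3 crossings in any diagram


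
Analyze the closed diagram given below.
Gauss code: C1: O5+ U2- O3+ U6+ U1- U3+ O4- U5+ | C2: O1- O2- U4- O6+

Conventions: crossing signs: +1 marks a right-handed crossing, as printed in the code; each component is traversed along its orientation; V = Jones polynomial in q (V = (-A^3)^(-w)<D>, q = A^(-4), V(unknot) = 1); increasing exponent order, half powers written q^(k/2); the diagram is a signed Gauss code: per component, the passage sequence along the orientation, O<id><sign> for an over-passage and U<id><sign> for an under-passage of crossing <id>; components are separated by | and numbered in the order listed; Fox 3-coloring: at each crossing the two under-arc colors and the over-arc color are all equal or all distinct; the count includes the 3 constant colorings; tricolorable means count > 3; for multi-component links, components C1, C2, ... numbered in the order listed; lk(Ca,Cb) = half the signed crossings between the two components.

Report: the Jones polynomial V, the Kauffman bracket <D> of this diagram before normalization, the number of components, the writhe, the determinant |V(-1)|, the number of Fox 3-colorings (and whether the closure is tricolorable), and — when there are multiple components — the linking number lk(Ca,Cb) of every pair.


V = -q^(-5/2) - q^(-1/2)
<D> = -A^2 - A^10 (w = 0)
2 components over 6 crossings, w = 0
lk(C1,C2): -1
3 Fox colorings among 3^6, |V(-1)| = 2: not tricolorable
why: w = 0 shifts under R1 moves; the (-A^3)^(0) factor cancels that in V


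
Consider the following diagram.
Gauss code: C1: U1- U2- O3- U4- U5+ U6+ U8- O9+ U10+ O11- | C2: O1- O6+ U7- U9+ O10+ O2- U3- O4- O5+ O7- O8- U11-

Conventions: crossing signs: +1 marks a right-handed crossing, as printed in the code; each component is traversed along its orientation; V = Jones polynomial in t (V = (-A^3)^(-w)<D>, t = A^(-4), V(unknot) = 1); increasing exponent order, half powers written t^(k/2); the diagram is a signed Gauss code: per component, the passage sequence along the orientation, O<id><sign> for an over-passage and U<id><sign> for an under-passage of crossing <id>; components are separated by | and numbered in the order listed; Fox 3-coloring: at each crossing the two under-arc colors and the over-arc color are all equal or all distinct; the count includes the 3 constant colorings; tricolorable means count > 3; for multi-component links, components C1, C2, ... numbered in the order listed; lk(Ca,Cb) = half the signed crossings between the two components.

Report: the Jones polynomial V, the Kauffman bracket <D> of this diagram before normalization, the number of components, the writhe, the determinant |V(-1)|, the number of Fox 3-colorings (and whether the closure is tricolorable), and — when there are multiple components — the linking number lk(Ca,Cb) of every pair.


V(t) = -t^(-13/2) + 2t^(-11/2) - 2t^(-9/2) + 3t^(-7/2) - 4t^(-5/2) + 2t^(-3/2) - 3t^(-1/2) + t^(1/2)
bracket: -A^-11 + 3A^-7 - 2A^-3 + 4A - 3A^5 + 2A^9 - 2A^13 + A^17, w = -3
2 components, writhe -3, over 11 crossings
lk(C1,C2) = -1
det 18, colorings 27 of 3^11 — tricolorable
observation: the 1 component pair carries total linking -1


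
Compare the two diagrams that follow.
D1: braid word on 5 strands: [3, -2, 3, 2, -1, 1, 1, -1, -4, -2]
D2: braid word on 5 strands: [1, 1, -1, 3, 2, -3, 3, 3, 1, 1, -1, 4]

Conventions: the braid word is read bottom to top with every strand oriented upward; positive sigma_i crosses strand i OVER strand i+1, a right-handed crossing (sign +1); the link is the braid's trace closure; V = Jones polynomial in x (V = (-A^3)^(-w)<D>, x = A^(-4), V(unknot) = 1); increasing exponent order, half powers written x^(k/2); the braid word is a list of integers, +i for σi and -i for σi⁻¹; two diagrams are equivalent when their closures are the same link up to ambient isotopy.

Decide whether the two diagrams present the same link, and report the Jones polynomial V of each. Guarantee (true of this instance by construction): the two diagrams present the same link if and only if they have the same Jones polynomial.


equivalent: no
V(D1) = 1 + x + x^2 + x^3  (w 0, c 10, <D> = A^-12 + A^-8 + A^-4 + 1)
V(D2) = x + 2x^3 + x^5  (w +6, c 12, <D> = A^-2 + 2A^6 + A^14)
why: comparing 2 Jones polynomials yields 2 groups


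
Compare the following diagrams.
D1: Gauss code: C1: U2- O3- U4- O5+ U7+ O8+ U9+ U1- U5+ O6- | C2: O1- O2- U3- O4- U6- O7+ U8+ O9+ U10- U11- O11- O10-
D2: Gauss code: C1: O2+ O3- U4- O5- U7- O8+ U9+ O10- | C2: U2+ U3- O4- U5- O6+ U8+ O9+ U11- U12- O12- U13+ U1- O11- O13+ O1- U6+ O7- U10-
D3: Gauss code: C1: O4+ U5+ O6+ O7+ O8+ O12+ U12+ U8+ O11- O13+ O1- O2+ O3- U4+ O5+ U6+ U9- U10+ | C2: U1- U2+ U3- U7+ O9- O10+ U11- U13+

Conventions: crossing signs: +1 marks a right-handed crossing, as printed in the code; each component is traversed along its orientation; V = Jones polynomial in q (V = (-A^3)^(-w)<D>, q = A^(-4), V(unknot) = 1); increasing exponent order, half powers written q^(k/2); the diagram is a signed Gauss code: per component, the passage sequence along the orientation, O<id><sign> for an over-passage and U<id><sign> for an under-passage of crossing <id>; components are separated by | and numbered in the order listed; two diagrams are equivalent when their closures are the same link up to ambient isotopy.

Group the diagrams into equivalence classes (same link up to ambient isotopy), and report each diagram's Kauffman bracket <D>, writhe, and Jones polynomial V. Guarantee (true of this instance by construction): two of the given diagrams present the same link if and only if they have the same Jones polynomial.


classes: {D1, D2} | {D3}
V(D1) = -q^(-9/2) + 2q^(-7/2) - 3q^(-5/2) + 3q^(-3/2) - 4q^(-1/2) + 2q^(1/2) - 2q^(3/2) + q^(5/2)  [11 crossings, <D> = -A^-19 + 2A^-15 - 2A^-11 + 4A^-7 - 3A^-3 + 3A - 2A^5 + A^9, w = -3]
V(D2) = -q^(-9/2) + 2q^(-7/2) - 3q^(-5/2) + 3q^(-3/2) - 4q^(-1/2) + 2q^(1/2) - 2q^(3/2) + q^(5/2)  [13 crossings, <D> = -A^-19 + 2A^-15 - 2A^-11 + 4A^-7 - 3A^-3 + 3A - 2A^5 + A^9, w = -3]
V(D3) = -q^(1/2) - q^(3/2) - q^(5/2) + q^(9/2)  (w +5, c 13, <D> = -A^-3 + A^5 + A^9 + A^13)
insight: 2 classes among 3 diagrams; unequal V(q) rules out equality


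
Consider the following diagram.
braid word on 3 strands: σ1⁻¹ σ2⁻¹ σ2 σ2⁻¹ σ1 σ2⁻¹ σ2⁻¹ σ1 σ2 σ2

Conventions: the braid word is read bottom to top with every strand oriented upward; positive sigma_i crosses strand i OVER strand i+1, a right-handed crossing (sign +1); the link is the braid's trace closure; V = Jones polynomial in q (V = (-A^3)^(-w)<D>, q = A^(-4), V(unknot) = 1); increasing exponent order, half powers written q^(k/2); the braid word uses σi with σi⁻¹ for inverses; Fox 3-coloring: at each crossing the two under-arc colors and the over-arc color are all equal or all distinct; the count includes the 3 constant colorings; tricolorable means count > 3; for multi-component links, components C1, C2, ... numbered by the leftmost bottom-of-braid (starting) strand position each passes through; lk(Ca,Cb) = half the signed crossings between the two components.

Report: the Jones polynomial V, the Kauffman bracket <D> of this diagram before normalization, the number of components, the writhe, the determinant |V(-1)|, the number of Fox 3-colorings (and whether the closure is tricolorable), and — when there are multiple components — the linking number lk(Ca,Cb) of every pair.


V(q) = -q^-3 + q^-2 - q^-1 + 3 - q + q^2 - q^3
bracket: -A^-12 + A^-8 - A^-4 + 3 - A^4 + A^8 - A^12, w = 0
1 component, writhe 0, over 10 crossings
det 9, colorings 27 of 3^10 — tricolorable
observation: the span of V is 6, forcing >= 6 crossings in any diagram


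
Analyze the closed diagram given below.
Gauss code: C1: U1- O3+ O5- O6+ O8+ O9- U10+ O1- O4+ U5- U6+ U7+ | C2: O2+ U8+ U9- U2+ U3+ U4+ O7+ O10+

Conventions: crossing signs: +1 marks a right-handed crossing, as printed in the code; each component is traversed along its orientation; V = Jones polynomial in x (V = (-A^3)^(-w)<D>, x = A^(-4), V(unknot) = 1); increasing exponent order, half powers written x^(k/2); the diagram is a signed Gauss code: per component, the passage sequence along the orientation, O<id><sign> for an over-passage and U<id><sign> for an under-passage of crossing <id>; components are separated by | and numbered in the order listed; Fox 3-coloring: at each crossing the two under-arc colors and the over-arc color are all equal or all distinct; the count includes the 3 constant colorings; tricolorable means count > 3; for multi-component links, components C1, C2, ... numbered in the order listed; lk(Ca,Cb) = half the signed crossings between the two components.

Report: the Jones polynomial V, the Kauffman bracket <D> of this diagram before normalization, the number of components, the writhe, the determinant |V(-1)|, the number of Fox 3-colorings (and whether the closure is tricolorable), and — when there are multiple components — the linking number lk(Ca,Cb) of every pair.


V(x) = -x^(1/2) + x^(3/2) - x^(5/2) - x^(9/2)
bracket: -A^-6 - A^2 + A^6 - A^10, w = +4
2 components, writhe +4, over 10 crossings
lk(C1,C2) = +2
det 4, colorings 3 of 3^10 — not tricolorable
observation: span 4 respects span(V) <= c + mu - 1 = 11 for this 2-component diagram
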